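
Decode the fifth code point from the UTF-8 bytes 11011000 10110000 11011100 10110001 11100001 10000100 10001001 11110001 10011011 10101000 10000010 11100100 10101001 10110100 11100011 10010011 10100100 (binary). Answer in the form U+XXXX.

Offset 0: leading byte 0xD8 = 11011000 → 2-byte char #1 = D8 B0.
Offset 2: leading byte 0xDC = 11011100 → 2-byte char #2 = DC B1.
Offset 4: leading byte 0xE1 = 11100001 → 3-byte char #3 = E1 84 89.
Offset 7: leading byte 0xF1 = 11110001 → 4-byte char #4 = F1 9B A8 82.
Offset 11: leading byte 0xE4 = 11100100 → 3-byte char #5 = E4 A9 B4.
Leading byte 0xE4 = 11100100 matches 1110xxxx → 3-byte sequence.
Byte 1: 0xE4 = 11100100, payload 0100 (4 bits).
Byte 2: 0xA9 = 10101001 (10xxxxxx ✓), payload 101001.
Byte 3: 0xB4 = 10110100 (10xxxxxx ✓), payload 110100.
Concatenate: 0100101001110100 = 0x4A74 (16 bits → U+4A74).

U+4A74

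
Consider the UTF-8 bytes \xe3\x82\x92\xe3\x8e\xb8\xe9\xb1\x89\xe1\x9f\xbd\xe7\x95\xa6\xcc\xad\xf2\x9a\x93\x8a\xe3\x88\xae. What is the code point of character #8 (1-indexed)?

U+322E

Offset 0: leading byte 0xE3 = 11100011 → 3-byte char #1 = E3 82 92.
Offset 3: leading byte 0xE3 = 11100011 → 3-byte char #2 = E3 8E B8.
Offset 6: leading byte 0xE9 = 11101001 → 3-byte char #3 = E9 B1 89.
Offset 9: leading byte 0xE1 = 11100001 → 3-byte char #4 = E1 9F BD.
Offset 12: leading byte 0xE7 = 11100111 → 3-byte char #5 = E7 95 A6.
Offset 15: leading byte 0xCC = 11001100 → 2-byte char #6 = CC AD.
Offset 17: leading byte 0xF2 = 11110010 → 4-byte char #7 = F2 9A 93 8A.
Offset 21: leading byte 0xE3 = 11100011 → 3-byte char #8 = E3 88 AE.
Leading byte 0xE3 = 11100011 matches 1110xxxx → 3-byte sequence.
Byte 1: 0xE3 = 11100011, payload 0011 (4 bits).
Byte 2: 0x88 = 10001000 (10xxxxxx ✓), payload 001000.
Byte 3: 0xAE = 10101110 (10xxxxxx ✓), payload 101110.
Concatenate: 0011001000101110 = 0x322E (16 bits → U+322E).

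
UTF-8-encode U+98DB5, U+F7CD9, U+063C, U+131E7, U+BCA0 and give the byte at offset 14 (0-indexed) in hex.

U+98DB5 → 4-byte form F2 98 B6 B5 at offsets 0–3.
U+F7CD9 → 4-byte form F3 B7 B3 99 at offsets 4–7.
U+063C → 2-byte form D8 BC at offsets 8–9.
U+131E7 → 4-byte form F0 93 87 A7 at offsets 10–13.
U+BCA0 → 3-byte form EB B2 A0 at offsets 14–16.
Offset 14 falls in char 5's range; it's byte 1 of EB B2 A0 = 0xEB.

0xEB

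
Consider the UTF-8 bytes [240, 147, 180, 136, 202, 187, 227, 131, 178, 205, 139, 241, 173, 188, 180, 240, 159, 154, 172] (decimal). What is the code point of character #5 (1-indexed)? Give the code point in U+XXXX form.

U+6DF34

Offset 0: leading byte 0xF0 = 11110000 → 4-byte char #1 = F0 93 B4 88.
Offset 4: leading byte 0xCA = 11001010 → 2-byte char #2 = CA BB.
Offset 6: leading byte 0xE3 = 11100011 → 3-byte char #3 = E3 83 B2.
Offset 9: leading byte 0xCD = 11001101 → 2-byte char #4 = CD 8B.
Offset 11: leading byte 0xF1 = 11110001 → 4-byte char #5 = F1 AD BC B4.
Leading byte 0xF1 = 11110001 matches 11110xxx → 4-byte sequence.
Byte 1: 0xF1 = 11110001, payload 001 (3 bits).
Byte 2: 0xAD = 10101101 (10xxxxxx ✓), payload 101101.
Byte 3: 0xBC = 10111100 (10xxxxxx ✓), payload 111100.
Byte 4: 0xB4 = 10110100 (10xxxxxx ✓), payload 110100.
Concatenate: 001101101111100110100 = 0x6DF34 (21 bits → U+6DF34).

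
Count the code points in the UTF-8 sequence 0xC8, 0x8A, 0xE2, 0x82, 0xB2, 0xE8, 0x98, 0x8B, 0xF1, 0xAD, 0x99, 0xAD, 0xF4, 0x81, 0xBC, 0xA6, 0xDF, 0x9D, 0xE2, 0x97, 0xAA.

7

Byte at offset 0: 0xC8 = 11001000 → 2-byte char (#1). Advance 2.
Byte at offset 2: 0xE2 = 11100010 → 3-byte char (#2). Advance 3.
Byte at offset 5: 0xE8 = 11101000 → 3-byte char (#3). Advance 3.
Byte at offset 8: 0xF1 = 11110001 → 4-byte char (#4). Advance 4.
Byte at offset 12: 0xF4 = 11110100 → 4-byte char (#5). Advance 4.
Byte at offset 16: 0xDF = 11011111 → 2-byte char (#6). Advance 2.
Byte at offset 18: 0xE2 = 11100010 → 3-byte char (#7). Advance 3.
Reached end at offset 21 after 7 code points.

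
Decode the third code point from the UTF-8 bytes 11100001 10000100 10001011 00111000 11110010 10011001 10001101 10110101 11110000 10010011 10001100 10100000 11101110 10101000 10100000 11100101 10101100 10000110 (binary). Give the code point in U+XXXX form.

U+99375

Offset 0: leading byte 0xE1 = 11100001 → 3-byte char #1 = E1 84 8B.
Offset 3: leading byte 0x38 = 00111000 → 1-byte char #2 = 38.
Offset 4: leading byte 0xF2 = 11110010 → 4-byte char #3 = F2 99 8D B5.
Leading byte 0xF2 = 11110010 matches 11110xxx → 4-byte sequence.
Byte 1: 0xF2 = 11110010, payload 010 (3 bits).
Byte 2: 0x99 = 10011001 (10xxxxxx ✓), payload 011001.
Byte 3: 0x8D = 10001101 (10xxxxxx ✓), payload 001101.
Byte 4: 0xB5 = 10110101 (10xxxxxx ✓), payload 110101.
Concatenate: 010011001001101110101 = 0x99375 (21 bits → U+99375).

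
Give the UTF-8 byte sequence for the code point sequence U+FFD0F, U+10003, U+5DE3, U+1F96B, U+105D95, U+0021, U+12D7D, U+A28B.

F3 BF B4 8F F0 90 80 83 E5 B7 A3 F0 9F A5 AB F4 85 B6 95 21 F0 92 B5 BD EA 8A 8B

U+FFD0F: 4-byte form → F3 BF B4 8F.
U+10003: 4-byte form → F0 90 80 83.
U+5DE3: 3-byte form → E5 B7 A3.
U+1F96B: 4-byte form → F0 9F A5 AB.
U+105D95: 4-byte form → F4 85 B6 95.
U+0021: 1-byte form → 21.
U+12D7D: 4-byte form → F0 92 B5 BD.
U+A28B: 3-byte form → EA 8A 8B.
Concatenated (27 bytes): F3 BF B4 8F F0 90 80 83 E5 B7 A3 F0 9F A5 AB F4 85 B6 95 21 F0 92 B5 BD EA 8A 8B.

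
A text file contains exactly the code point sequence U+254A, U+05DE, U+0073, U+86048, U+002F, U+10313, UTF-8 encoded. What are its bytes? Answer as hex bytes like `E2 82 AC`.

U+254A: 3-byte form → E2 95 8A.
U+05DE: 2-byte form → D7 9E.
U+0073: 1-byte form → 73.
U+86048: 4-byte form → F2 86 81 88.
U+002F: 1-byte form → 2F.
U+10313: 4-byte form → F0 90 8C 93.
Concatenated (15 bytes): E2 95 8A D7 9E 73 F2 86 81 88 2F F0 90 8C 93.

E2 95 8A D7 9E 73 F2 86 81 88 2F F0 90 8C 93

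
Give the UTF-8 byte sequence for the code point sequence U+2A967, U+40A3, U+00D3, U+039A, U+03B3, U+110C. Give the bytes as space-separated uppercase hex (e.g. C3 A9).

U+2A967: 4-byte form → F0 AA A5 A7.
U+40A3: 3-byte form → E4 82 A3.
U+00D3: 2-byte form → C3 93.
U+039A: 2-byte form → CE 9A.
U+03B3: 2-byte form → CE B3.
U+110C: 3-byte form → E1 84 8C.
Concatenated (16 bytes): F0 AA A5 A7 E4 82 A3 C3 93 CE 9A CE B3 E1 84 8C.

F0 AA A5 A7 E4 82 A3 C3 93 CE 9A CE B3 E1 84 8C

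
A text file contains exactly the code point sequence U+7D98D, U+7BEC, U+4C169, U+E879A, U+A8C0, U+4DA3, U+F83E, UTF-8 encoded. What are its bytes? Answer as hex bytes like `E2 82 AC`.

F1 BD A6 8D E7 AF AC F1 8C 85 A9 F3 A8 9E 9A EA A3 80 E4 B6 A3 EF A0 BE

U+7D98D: 4-byte form → F1 BD A6 8D.
U+7BEC: 3-byte form → E7 AF AC.
U+4C169: 4-byte form → F1 8C 85 A9.
U+E879A: 4-byte form → F3 A8 9E 9A.
U+A8C0: 3-byte form → EA A3 80.
U+4DA3: 3-byte form → E4 B6 A3.
U+F83E: 3-byte form → EF A0 BE.
Concatenated (24 bytes): F1 BD A6 8D E7 AF AC F1 8C 85 A9 F3 A8 9E 9A EA A3 80 E4 B6 A3 EF A0 BE.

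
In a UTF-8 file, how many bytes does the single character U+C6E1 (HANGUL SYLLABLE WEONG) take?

3

U+C6E1 = 0xC6E1. UTF-8 uses 1 byte below 0x80, 2 below 0x800, 3 below 0x10000, 4 up to 0x10FFFF. 0xC6E1 is in U+0800–U+FFFF → 3 bytes.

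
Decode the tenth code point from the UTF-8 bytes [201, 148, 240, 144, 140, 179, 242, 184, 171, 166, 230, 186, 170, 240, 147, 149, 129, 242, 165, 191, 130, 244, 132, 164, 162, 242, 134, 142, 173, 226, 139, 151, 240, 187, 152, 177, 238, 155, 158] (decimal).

Offset 0: leading byte 0xC9 = 11001001 → 2-byte char #1 = C9 94.
Offset 2: leading byte 0xF0 = 11110000 → 4-byte char #2 = F0 90 8C B3.
Offset 6: leading byte 0xF2 = 11110010 → 4-byte char #3 = F2 B8 AB A6.
Offset 10: leading byte 0xE6 = 11100110 → 3-byte char #4 = E6 BA AA.
Offset 13: leading byte 0xF0 = 11110000 → 4-byte char #5 = F0 93 95 81.
Offset 17: leading byte 0xF2 = 11110010 → 4-byte char #6 = F2 A5 BF 82.
Offset 21: leading byte 0xF4 = 11110100 → 4-byte char #7 = F4 84 A4 A2.
Offset 25: leading byte 0xF2 = 11110010 → 4-byte char #8 = F2 86 8E AD.
Offset 29: leading byte 0xE2 = 11100010 → 3-byte char #9 = E2 8B 97.
Offset 32: leading byte 0xF0 = 11110000 → 4-byte char #10 = F0 BB 98 B1.
Leading byte 0xF0 = 11110000 matches 11110xxx → 4-byte sequence.
Byte 1: 0xF0 = 11110000, payload 000 (3 bits).
Byte 2: 0xBB = 10111011 (10xxxxxx ✓), payload 111011.
Byte 3: 0x98 = 10011000 (10xxxxxx ✓), payload 011000.
Byte 4: 0xB1 = 10110001 (10xxxxxx ✓), payload 110001.
Concatenate: 000111011011000110001 = 0x3B631 (21 bits → U+3B631).

U+3B631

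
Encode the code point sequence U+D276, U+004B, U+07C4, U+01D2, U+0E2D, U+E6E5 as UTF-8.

U+D276: 3-byte form → ED 89 B6.
U+004B: 1-byte form → 4B.
U+07C4: 2-byte form → DF 84.
U+01D2: 2-byte form → C7 92.
U+0E2D: 3-byte form → E0 B8 AD.
U+E6E5: 3-byte form → EE 9B A5.
Concatenated (14 bytes): ED 89 B6 4B DF 84 C7 92 E0 B8 AD EE 9B A5.

ED 89 B6 4B DF 84 C7 92 E0 B8 AD EE 9B A5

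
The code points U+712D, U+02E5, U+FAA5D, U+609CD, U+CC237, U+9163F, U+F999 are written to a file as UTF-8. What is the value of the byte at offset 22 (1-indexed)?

1-indexed offset 22 is 0-indexed offset 21.
U+712D → 3-byte form E7 84 AD at offsets 0–2.
U+02E5 → 2-byte form CB A5 at offsets 3–4.
U+FAA5D → 4-byte form F3 BA A9 9D at offsets 5–8.
U+609CD → 4-byte form F1 A0 A7 8D at offsets 9–12.
U+CC237 → 4-byte form F3 8C 88 B7 at offsets 13–16.
U+9163F → 4-byte form F2 91 98 BF at offsets 17–20.
U+F999 → 3-byte form EF A6 99 at offsets 21–23.
Offset 21 falls in char 7's range; it's byte 1 of EF A6 99 = 0xEF.

0xEF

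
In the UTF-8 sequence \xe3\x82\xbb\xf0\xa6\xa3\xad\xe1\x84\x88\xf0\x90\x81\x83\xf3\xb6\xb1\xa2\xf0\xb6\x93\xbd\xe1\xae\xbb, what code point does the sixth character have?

U+364FD

Offset 0: leading byte 0xE3 = 11100011 → 3-byte char #1 = E3 82 BB.
Offset 3: leading byte 0xF0 = 11110000 → 4-byte char #2 = F0 A6 A3 AD.
Offset 7: leading byte 0xE1 = 11100001 → 3-byte char #3 = E1 84 88.
Offset 10: leading byte 0xF0 = 11110000 → 4-byte char #4 = F0 90 81 83.
Offset 14: leading byte 0xF3 = 11110011 → 4-byte char #5 = F3 B6 B1 A2.
Offset 18: leading byte 0xF0 = 11110000 → 4-byte char #6 = F0 B6 93 BD.
Leading byte 0xF0 = 11110000 matches 11110xxx → 4-byte sequence.
Byte 1: 0xF0 = 11110000, payload 000 (3 bits).
Byte 2: 0xB6 = 10110110 (10xxxxxx ✓), payload 110110.
Byte 3: 0x93 = 10010011 (10xxxxxx ✓), payload 010011.
Byte 4: 0xBD = 10111101 (10xxxxxx ✓), payload 111101.
Concatenate: 000110110010011111101 = 0x364FD (21 bits → U+364FD).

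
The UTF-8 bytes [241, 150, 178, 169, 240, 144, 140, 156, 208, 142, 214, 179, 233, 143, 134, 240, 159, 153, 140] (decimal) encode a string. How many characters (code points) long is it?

Byte at offset 0: 0xF1 = 11110001 → 4-byte char (#1). Advance 4.
Byte at offset 4: 0xF0 = 11110000 → 4-byte char (#2). Advance 4.
Byte at offset 8: 0xD0 = 11010000 → 2-byte char (#3). Advance 2.
Byte at offset 10: 0xD6 = 11010110 → 2-byte char (#4). Advance 2.
Byte at offset 12: 0xE9 = 11101001 → 3-byte char (#5). Advance 3.
Byte at offset 15: 0xF0 = 11110000 → 4-byte char (#6). Advance 4.
Reached end at offset 19 after 6 code points.

6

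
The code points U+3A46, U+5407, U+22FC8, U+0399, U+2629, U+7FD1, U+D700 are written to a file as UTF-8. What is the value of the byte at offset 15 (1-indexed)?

1-indexed offset 15 is 0-indexed offset 14.
U+3A46 → 3-byte form E3 A9 86 at offsets 0–2.
U+5407 → 3-byte form E5 90 87 at offsets 3–5.
U+22FC8 → 4-byte form F0 A2 BF 88 at offsets 6–9.
U+0399 → 2-byte form CE 99 at offsets 10–11.
U+2629 → 3-byte form E2 98 A9 at offsets 12–14.
Offset 14 falls in char 5's range; it's byte 3 of E2 98 A9 = 0xA9.

0xA9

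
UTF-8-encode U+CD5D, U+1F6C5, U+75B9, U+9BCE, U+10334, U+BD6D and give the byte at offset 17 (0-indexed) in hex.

U+CD5D → 3-byte form EC B5 9D at offsets 0–2.
U+1F6C5 → 4-byte form F0 9F 9B 85 at offsets 3–6.
U+75B9 → 3-byte form E7 96 B9 at offsets 7–9.
U+9BCE → 3-byte form E9 AF 8E at offsets 10–12.
U+10334 → 4-byte form F0 90 8C B4 at offsets 13–16.
U+BD6D → 3-byte form EB B5 AD at offsets 17–19.
Offset 17 falls in char 6's range; it's byte 1 of EB B5 AD = 0xEB.

0xEB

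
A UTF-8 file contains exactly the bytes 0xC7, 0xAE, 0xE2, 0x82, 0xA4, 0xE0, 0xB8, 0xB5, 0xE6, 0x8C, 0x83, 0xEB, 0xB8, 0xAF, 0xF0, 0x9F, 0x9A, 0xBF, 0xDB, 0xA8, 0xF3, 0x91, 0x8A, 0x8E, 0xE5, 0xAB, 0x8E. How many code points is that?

Byte at offset 0: 0xC7 = 11000111 → 2-byte char (#1). Advance 2.
Byte at offset 2: 0xE2 = 11100010 → 3-byte char (#2). Advance 3.
Byte at offset 5: 0xE0 = 11100000 → 3-byte char (#3). Advance 3.
Byte at offset 8: 0xE6 = 11100110 → 3-byte char (#4). Advance 3.
Byte at offset 11: 0xEB = 11101011 → 3-byte char (#5). Advance 3.
Byte at offset 14: 0xF0 = 11110000 → 4-byte char (#6). Advance 4.
Byte at offset 18: 0xDB = 11011011 → 2-byte char (#7). Advance 2.
Byte at offset 20: 0xF3 = 11110011 → 4-byte char (#8). Advance 4.
Byte at offset 24: 0xE5 = 11100101 → 3-byte char (#9). Advance 3.
Reached end at offset 27 after 9 code points.

9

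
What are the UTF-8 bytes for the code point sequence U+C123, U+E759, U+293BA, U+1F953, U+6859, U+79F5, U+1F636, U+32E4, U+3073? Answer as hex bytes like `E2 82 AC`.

EC 84 A3 EE 9D 99 F0 A9 8E BA F0 9F A5 93 E6 A1 99 E7 A7 B5 F0 9F 98 B6 E3 8B A4 E3 81 B3

U+C123: 3-byte form → EC 84 A3.
U+E759: 3-byte form → EE 9D 99.
U+293BA: 4-byte form → F0 A9 8E BA.
U+1F953: 4-byte form → F0 9F A5 93.
U+6859: 3-byte form → E6 A1 99.
U+79F5: 3-byte form → E7 A7 B5.
U+1F636: 4-byte form → F0 9F 98 B6.
U+32E4: 3-byte form → E3 8B A4.
U+3073: 3-byte form → E3 81 B3.
Concatenated (30 bytes): EC 84 A3 EE 9D 99 F0 A9 8E BA F0 9F A5 93 E6 A1 99 E7 A7 B5 F0 9F 98 B6 E3 8B A4 E3 81 B3.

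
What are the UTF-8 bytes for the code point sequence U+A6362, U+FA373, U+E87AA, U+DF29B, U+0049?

F2 A6 8D A2 F3 BA 8D B3 F3 A8 9E AA F3 9F 8A 9B 49

U+A6362: 4-byte form → F2 A6 8D A2.
U+FA373: 4-byte form → F3 BA 8D B3.
U+E87AA: 4-byte form → F3 A8 9E AA.
U+DF29B: 4-byte form → F3 9F 8A 9B.
U+0049: 1-byte form → 49.
Concatenated (17 bytes): F2 A6 8D A2 F3 BA 8D B3 F3 A8 9E AA F3 9F 8A 9B 49.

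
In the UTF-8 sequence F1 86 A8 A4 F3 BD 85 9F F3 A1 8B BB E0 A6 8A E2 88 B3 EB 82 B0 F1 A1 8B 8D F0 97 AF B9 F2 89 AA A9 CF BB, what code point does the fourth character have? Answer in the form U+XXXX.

U+098A

Offset 0: leading byte 0xF1 = 11110001 → 4-byte char #1 = F1 86 A8 A4.
Offset 4: leading byte 0xF3 = 11110011 → 4-byte char #2 = F3 BD 85 9F.
Offset 8: leading byte 0xF3 = 11110011 → 4-byte char #3 = F3 A1 8B BB.
Offset 12: leading byte 0xE0 = 11100000 → 3-byte char #4 = E0 A6 8A.
Leading byte 0xE0 = 11100000 matches 1110xxxx → 3-byte sequence.
Byte 1: 0xE0 = 11100000, payload 0000 (4 bits).
Byte 2: 0xA6 = 10100110 (10xxxxxx ✓), payload 100110.
Byte 3: 0x8A = 10001010 (10xxxxxx ✓), payload 001010.
Concatenate: 0000100110001010 = 0x98A (16 bits → U+098A).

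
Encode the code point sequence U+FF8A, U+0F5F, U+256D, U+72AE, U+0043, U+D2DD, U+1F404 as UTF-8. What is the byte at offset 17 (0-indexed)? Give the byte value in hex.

0x9F

U+FF8A → 3-byte form EF BE 8A at offsets 0–2.
U+0F5F → 3-byte form E0 BD 9F at offsets 3–5.
U+256D → 3-byte form E2 95 AD at offsets 6–8.
U+72AE → 3-byte form E7 8A AE at offsets 9–11.
U+0043 → 1-byte form 43 at offsets 12–12.
U+D2DD → 3-byte form ED 8B 9D at offsets 13–15.
U+1F404 → 4-byte form F0 9F 90 84 at offsets 16–19.
Offset 17 falls in char 7's range; it's byte 2 of F0 9F 90 84 = 0x9F.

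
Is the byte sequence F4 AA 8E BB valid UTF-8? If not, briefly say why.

Leading byte 0xF4 = 11110100 → 4-byte form.
Payload = 0x12A3BB, which exceeds U+10FFFF, the maximum Unicode code point. (Leading bytes F5–FF, or F4 followed by ≥ 0x90, are invalid.)

invalid (encodes a value above U+10FFFF)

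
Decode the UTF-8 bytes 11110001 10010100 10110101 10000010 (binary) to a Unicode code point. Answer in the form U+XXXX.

Leading byte 0xF1 = 11110001 matches 11110xxx → 4-byte sequence.
Byte 1: 0xF1 = 11110001, payload 001 (3 bits).
Byte 2: 0x94 = 10010100 (10xxxxxx ✓), payload 010100.
Byte 3: 0xB5 = 10110101 (10xxxxxx ✓), payload 110101.
Byte 4: 0x82 = 10000010 (10xxxxxx ✓), payload 000010.
Concatenate: 001010100110101000010 = 0x54D42 (21 bits → U+54D42).

U+54D42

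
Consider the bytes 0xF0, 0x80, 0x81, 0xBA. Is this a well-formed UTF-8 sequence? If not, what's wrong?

Leading byte 0xF0 = 11110000 → 4-byte form.
Continuation bytes all match 10xxxxxx. Payload decodes to 0x7A.
But 0x7A < 0x10000, the minimum for a 4-byte sequence — this is an overlong encoding.

invalid (overlong encoding)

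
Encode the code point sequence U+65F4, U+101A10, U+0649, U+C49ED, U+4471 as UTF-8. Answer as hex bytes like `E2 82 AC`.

U+65F4: 3-byte form → E6 97 B4.
U+101A10: 4-byte form → F4 81 A8 90.
U+0649: 2-byte form → D9 89.
U+C49ED: 4-byte form → F3 84 A7 AD.
U+4471: 3-byte form → E4 91 B1.
Concatenated (16 bytes): E6 97 B4 F4 81 A8 90 D9 89 F3 84 A7 AD E4 91 B1.

E6 97 B4 F4 81 A8 90 D9 89 F3 84 A7 AD E4 91 B1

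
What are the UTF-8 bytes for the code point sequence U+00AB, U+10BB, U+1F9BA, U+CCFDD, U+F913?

C2 AB E1 82 BB F0 9F A6 BA F3 8C BF 9D EF A4 93

U+00AB: 2-byte form → C2 AB.
U+10BB: 3-byte form → E1 82 BB.
U+1F9BA: 4-byte form → F0 9F A6 BA.
U+CCFDD: 4-byte form → F3 8C BF 9D.
U+F913: 3-byte form → EF A4 93.
Concatenated (16 bytes): C2 AB E1 82 BB F0 9F A6 BA F3 8C BF 9D EF A4 93.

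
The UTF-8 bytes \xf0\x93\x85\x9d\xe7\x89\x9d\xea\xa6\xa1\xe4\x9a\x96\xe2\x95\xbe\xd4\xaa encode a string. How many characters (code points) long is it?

6

Byte at offset 0: 0xF0 = 11110000 → 4-byte char (#1). Advance 4.
Byte at offset 4: 0xE7 = 11100111 → 3-byte char (#2). Advance 3.
Byte at offset 7: 0xEA = 11101010 → 3-byte char (#3). Advance 3.
Byte at offset 10: 0xE4 = 11100100 → 3-byte char (#4). Advance 3.
Byte at offset 13: 0xE2 = 11100010 → 3-byte char (#5). Advance 3.
Byte at offset 16: 0xD4 = 11010100 → 2-byte char (#6). Advance 2.
Reached end at offset 18 after 6 code points.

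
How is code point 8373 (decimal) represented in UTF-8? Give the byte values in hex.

E2 82 B5

U+20B5 = 0x20B5 = 8373 decimal. In range U+0800–U+FFFF → 3-byte form: 1110xxxx 10xxxxxx 10xxxxxx.
Binary (16 bits): 0010000010110101.
Split 4+6+6: 0010 | 000010 | 110101.
Byte 1: 11100010 = 0xE2.
Byte 2: 10000010 = 0x82.
Byte 3: 10110101 = 0xB5.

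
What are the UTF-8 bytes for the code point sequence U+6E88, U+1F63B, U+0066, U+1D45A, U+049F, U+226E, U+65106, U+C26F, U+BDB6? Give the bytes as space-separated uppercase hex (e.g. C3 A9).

E6 BA 88 F0 9F 98 BB 66 F0 9D 91 9A D2 9F E2 89 AE F1 A5 84 86 EC 89 AF EB B6 B6

U+6E88: 3-byte form → E6 BA 88.
U+1F63B: 4-byte form → F0 9F 98 BB.
U+0066: 1-byte form → 66.
U+1D45A: 4-byte form → F0 9D 91 9A.
U+049F: 2-byte form → D2 9F.
U+226E: 3-byte form → E2 89 AE.
U+65106: 4-byte form → F1 A5 84 86.
U+C26F: 3-byte form → EC 89 AF.
U+BDB6: 3-byte form → EB B6 B6.
Concatenated (27 bytes): E6 BA 88 F0 9F 98 BB 66 F0 9D 91 9A D2 9F E2 89 AE F1 A5 84 86 EC 89 AF EB B6 B6.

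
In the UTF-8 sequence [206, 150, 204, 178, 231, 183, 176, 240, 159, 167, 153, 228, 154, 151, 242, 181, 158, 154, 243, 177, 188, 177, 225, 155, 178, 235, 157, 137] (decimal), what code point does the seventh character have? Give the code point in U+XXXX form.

Offset 0: leading byte 0xCE = 11001110 → 2-byte char #1 = CE 96.
Offset 2: leading byte 0xCC = 11001100 → 2-byte char #2 = CC B2.
Offset 4: leading byte 0xE7 = 11100111 → 3-byte char #3 = E7 B7 B0.
Offset 7: leading byte 0xF0 = 11110000 → 4-byte char #4 = F0 9F A7 99.
Offset 11: leading byte 0xE4 = 11100100 → 3-byte char #5 = E4 9A 97.
Offset 14: leading byte 0xF2 = 11110010 → 4-byte char #6 = F2 B5 9E 9A.
Offset 18: leading byte 0xF3 = 11110011 → 4-byte char #7 = F3 B1 BC B1.
Leading byte 0xF3 = 11110011 matches 11110xxx → 4-byte sequence.
Byte 1: 0xF3 = 11110011, payload 011 (3 bits).
Byte 2: 0xB1 = 10110001 (10xxxxxx ✓), payload 110001.
Byte 3: 0xBC = 10111100 (10xxxxxx ✓), payload 111100.
Byte 4: 0xB1 = 10110001 (10xxxxxx ✓), payload 110001.
Concatenate: 011110001111100110001 = 0xF1F31 (21 bits → U+F1F31).

U+F1F31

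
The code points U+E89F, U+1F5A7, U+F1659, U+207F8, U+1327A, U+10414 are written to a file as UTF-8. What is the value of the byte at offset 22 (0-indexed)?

0x94

U+E89F → 3-byte form EE A2 9F at offsets 0–2.
U+1F5A7 → 4-byte form F0 9F 96 A7 at offsets 3–6.
U+F1659 → 4-byte form F3 B1 99 99 at offsets 7–10.
U+207F8 → 4-byte form F0 A0 9F B8 at offsets 11–14.
U+1327A → 4-byte form F0 93 89 BA at offsets 15–18.
U+10414 → 4-byte form F0 90 90 94 at offsets 19–22.
Offset 22 falls in char 6's range; it's byte 4 of F0 90 90 94 = 0x94.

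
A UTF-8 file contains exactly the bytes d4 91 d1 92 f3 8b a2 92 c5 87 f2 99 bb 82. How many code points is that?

Byte at offset 0: 0xD4 = 11010100 → 2-byte char (#1). Advance 2.
Byte at offset 2: 0xD1 = 11010001 → 2-byte char (#2). Advance 2.
Byte at offset 4: 0xF3 = 11110011 → 4-byte char (#3). Advance 4.
Byte at offset 8: 0xC5 = 11000101 → 2-byte char (#4). Advance 2.
Byte at offset 10: 0xF2 = 11110010 → 4-byte char (#5). Advance 4.
Reached end at offset 14 after 5 code points.

5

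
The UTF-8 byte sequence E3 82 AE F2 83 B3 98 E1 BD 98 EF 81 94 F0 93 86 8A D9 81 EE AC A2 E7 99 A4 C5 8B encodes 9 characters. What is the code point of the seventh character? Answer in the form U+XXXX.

Offset 0: leading byte 0xE3 = 11100011 → 3-byte char #1 = E3 82 AE.
Offset 3: leading byte 0xF2 = 11110010 → 4-byte char #2 = F2 83 B3 98.
Offset 7: leading byte 0xE1 = 11100001 → 3-byte char #3 = E1 BD 98.
Offset 10: leading byte 0xEF = 11101111 → 3-byte char #4 = EF 81 94.
Offset 13: leading byte 0xF0 = 11110000 → 4-byte char #5 = F0 93 86 8A.
Offset 17: leading byte 0xD9 = 11011001 → 2-byte char #6 = D9 81.
Offset 19: leading byte 0xEE = 11101110 → 3-byte char #7 = EE AC A2.
Leading byte 0xEE = 11101110 matches 1110xxxx → 3-byte sequence.
Byte 1: 0xEE = 11101110, payload 1110 (4 bits).
Byte 2: 0xAC = 10101100 (10xxxxxx ✓), payload 101100.
Byte 3: 0xA2 = 10100010 (10xxxxxx ✓), payload 100010.
Concatenate: 1110101100100010 = 0xEB22 (16 bits → U+EB22).

U+EB22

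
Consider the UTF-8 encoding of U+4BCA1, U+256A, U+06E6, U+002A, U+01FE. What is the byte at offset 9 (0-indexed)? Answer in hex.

0x2A

U+4BCA1 → 4-byte form F1 8B B2 A1 at offsets 0–3.
U+256A → 3-byte form E2 95 AA at offsets 4–6.
U+06E6 → 2-byte form DB A6 at offsets 7–8.
U+002A → 1-byte form 2A at offsets 9–9.
Offset 9 falls in char 4's range; it's byte 1 of 2A = 0x2A.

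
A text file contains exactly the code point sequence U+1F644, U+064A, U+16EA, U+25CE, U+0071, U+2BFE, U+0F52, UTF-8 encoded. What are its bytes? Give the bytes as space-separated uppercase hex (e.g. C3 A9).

U+1F644: 4-byte form → F0 9F 99 84.
U+064A: 2-byte form → D9 8A.
U+16EA: 3-byte form → E1 9B AA.
U+25CE: 3-byte form → E2 97 8E.
U+0071: 1-byte form → 71.
U+2BFE: 3-byte form → E2 AF BE.
U+0F52: 3-byte form → E0 BD 92.
Concatenated (19 bytes): F0 9F 99 84 D9 8A E1 9B AA E2 97 8E 71 E2 AF BE E0 BD 92.

F0 9F 99 84 D9 8A E1 9B AA E2 97 8E 71 E2 AF BE E0 BD 92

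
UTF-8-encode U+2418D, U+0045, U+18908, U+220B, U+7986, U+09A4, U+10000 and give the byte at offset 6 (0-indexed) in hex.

U+2418D → 4-byte form F0 A4 86 8D at offsets 0–3.
U+0045 → 1-byte form 45 at offsets 4–4.
U+18908 → 4-byte form F0 98 A4 88 at offsets 5–8.
Offset 6 falls in char 3's range; it's byte 2 of F0 98 A4 88 = 0x98.

0x98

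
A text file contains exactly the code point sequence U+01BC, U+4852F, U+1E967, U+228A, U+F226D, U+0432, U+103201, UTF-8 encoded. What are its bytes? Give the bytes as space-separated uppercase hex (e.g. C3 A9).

C6 BC F1 88 94 AF F0 9E A5 A7 E2 8A 8A F3 B2 89 AD D0 B2 F4 83 88 81

U+01BC: 2-byte form → C6 BC.
U+4852F: 4-byte form → F1 88 94 AF.
U+1E967: 4-byte form → F0 9E A5 A7.
U+228A: 3-byte form → E2 8A 8A.
U+F226D: 4-byte form → F3 B2 89 AD.
U+0432: 2-byte form → D0 B2.
U+103201: 4-byte form → F4 83 88 81.
Concatenated (23 bytes): C6 BC F1 88 94 AF F0 9E A5 A7 E2 8A 8A F3 B2 89 AD D0 B2 F4 83 88 81.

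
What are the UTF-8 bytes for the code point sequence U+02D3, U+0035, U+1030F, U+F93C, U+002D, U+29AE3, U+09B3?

CB 93 35 F0 90 8C 8F EF A4 BC 2D F0 A9 AB A3 E0 A6 B3

U+02D3: 2-byte form → CB 93.
U+0035: 1-byte form → 35.
U+1030F: 4-byte form → F0 90 8C 8F.
U+F93C: 3-byte form → EF A4 BC.
U+002D: 1-byte form → 2D.
U+29AE3: 4-byte form → F0 A9 AB A3.
U+09B3: 3-byte form → E0 A6 B3.
Concatenated (18 bytes): CB 93 35 F0 90 8C 8F EF A4 BC 2D F0 A9 AB A3 E0 A6 B3.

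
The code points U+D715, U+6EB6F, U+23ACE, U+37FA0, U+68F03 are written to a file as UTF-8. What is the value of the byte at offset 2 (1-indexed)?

1-indexed offset 2 is 0-indexed offset 1.
U+D715 → 3-byte form ED 9C 95 at offsets 0–2.
Offset 1 falls in char 1's range; it's byte 2 of ED 9C 95 = 0x9C.

0x9C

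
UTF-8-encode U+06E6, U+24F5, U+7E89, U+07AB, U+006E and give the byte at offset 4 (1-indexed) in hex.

0x93

1-indexed offset 4 is 0-indexed offset 3.
U+06E6 → 2-byte form DB A6 at offsets 0–1.
U+24F5 → 3-byte form E2 93 B5 at offsets 2–4.
Offset 3 falls in char 2's range; it's byte 2 of E2 93 B5 = 0x93.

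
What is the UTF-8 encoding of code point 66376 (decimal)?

F0 90 8D 88

U+10348 = 0x10348 = 66376 decimal. In range U+10000–U+10FFFF → 4-byte form: 11110xxx 10xxxxxx 10xxxxxx 10xxxxxx.
Binary (21 bits): 000010000001101001000.
Split 3+6+6+6: 000 | 010000 | 001101 | 001000.
Byte 1: 11110000 = 0xF0.
Byte 2: 10010000 = 0x90.
Byte 3: 10001101 = 0x8D.
Byte 4: 10001000 = 0x88.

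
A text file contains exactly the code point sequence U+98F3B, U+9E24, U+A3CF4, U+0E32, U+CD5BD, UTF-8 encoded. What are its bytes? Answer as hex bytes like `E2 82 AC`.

F2 98 BC BB E9 B8 A4 F2 A3 B3 B4 E0 B8 B2 F3 8D 96 BD

U+98F3B: 4-byte form → F2 98 BC BB.
U+9E24: 3-byte form → E9 B8 A4.
U+A3CF4: 4-byte form → F2 A3 B3 B4.
U+0E32: 3-byte form → E0 B8 B2.
U+CD5BD: 4-byte form → F3 8D 96 BD.
Concatenated (18 bytes): F2 98 BC BB E9 B8 A4 F2 A3 B3 B4 E0 B8 B2 F3 8D 96 BD.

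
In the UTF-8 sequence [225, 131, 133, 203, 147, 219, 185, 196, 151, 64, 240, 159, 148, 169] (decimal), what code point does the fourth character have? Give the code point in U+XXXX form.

Offset 0: leading byte 0xE1 = 11100001 → 3-byte char #1 = E1 83 85.
Offset 3: leading byte 0xCB = 11001011 → 2-byte char #2 = CB 93.
Offset 5: leading byte 0xDB = 11011011 → 2-byte char #3 = DB B9.
Offset 7: leading byte 0xC4 = 11000100 → 2-byte char #4 = C4 97.
Leading byte 0xC4 = 11000100 matches 110xxxxx → 2-byte sequence.
Byte 1: 0xC4 = 11000100, payload 00100 (5 bits).
Byte 2: 0x97 = 10010111 (10xxxxxx ✓), payload 010111.
Concatenate: 00100010111 = 0x117 (11 bits → U+0117).

U+0117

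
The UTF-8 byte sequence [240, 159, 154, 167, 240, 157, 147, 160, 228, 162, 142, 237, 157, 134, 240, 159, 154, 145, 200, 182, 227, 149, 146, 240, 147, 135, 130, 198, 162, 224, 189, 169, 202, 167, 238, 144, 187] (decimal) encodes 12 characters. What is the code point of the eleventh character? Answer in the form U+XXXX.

U+02A7

Offset 0: leading byte 0xF0 = 11110000 → 4-byte char #1 = F0 9F 9A A7.
Offset 4: leading byte 0xF0 = 11110000 → 4-byte char #2 = F0 9D 93 A0.
Offset 8: leading byte 0xE4 = 11100100 → 3-byte char #3 = E4 A2 8E.
Offset 11: leading byte 0xED = 11101101 → 3-byte char #4 = ED 9D 86.
Offset 14: leading byte 0xF0 = 11110000 → 4-byte char #5 = F0 9F 9A 91.
Offset 18: leading byte 0xC8 = 11001000 → 2-byte char #6 = C8 B6.
Offset 20: leading byte 0xE3 = 11100011 → 3-byte char #7 = E3 95 92.
Offset 23: leading byte 0xF0 = 11110000 → 4-byte char #8 = F0 93 87 82.
Offset 27: leading byte 0xC6 = 11000110 → 2-byte char #9 = C6 A2.
Offset 29: leading byte 0xE0 = 11100000 → 3-byte char #10 = E0 BD A9.
Offset 32: leading byte 0xCA = 11001010 → 2-byte char #11 = CA A7.
Leading byte 0xCA = 11001010 matches 110xxxxx → 2-byte sequence.
Byte 1: 0xCA = 11001010, payload 01010 (5 bits).
Byte 2: 0xA7 = 10100111 (10xxxxxx ✓), payload 100111.
Concatenate: 01010100111 = 0x2A7 (11 bits → U+02A7).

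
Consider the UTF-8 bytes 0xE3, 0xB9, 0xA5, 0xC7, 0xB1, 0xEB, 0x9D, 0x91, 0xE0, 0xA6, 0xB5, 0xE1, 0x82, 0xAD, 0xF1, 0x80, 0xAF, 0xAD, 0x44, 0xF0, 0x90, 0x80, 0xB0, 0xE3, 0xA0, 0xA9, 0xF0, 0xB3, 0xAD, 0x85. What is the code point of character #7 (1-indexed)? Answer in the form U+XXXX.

U+0044

Offset 0: leading byte 0xE3 = 11100011 → 3-byte char #1 = E3 B9 A5.
Offset 3: leading byte 0xC7 = 11000111 → 2-byte char #2 = C7 B1.
Offset 5: leading byte 0xEB = 11101011 → 3-byte char #3 = EB 9D 91.
Offset 8: leading byte 0xE0 = 11100000 → 3-byte char #4 = E0 A6 B5.
Offset 11: leading byte 0xE1 = 11100001 → 3-byte char #5 = E1 82 AD.
Offset 14: leading byte 0xF1 = 11110001 → 4-byte char #6 = F1 80 AF AD.
Offset 18: leading byte 0x44 = 01000100 → 1-byte char #7 = 44.
Leading byte 0x44 = 01000100 matches 0xxxxxxx → 1-byte sequence.
Byte 1: 0x44 = 01000100, payload 1000100 (7 bits).
Concatenate: 1000100 = 0x44 (7 bits → U+0044).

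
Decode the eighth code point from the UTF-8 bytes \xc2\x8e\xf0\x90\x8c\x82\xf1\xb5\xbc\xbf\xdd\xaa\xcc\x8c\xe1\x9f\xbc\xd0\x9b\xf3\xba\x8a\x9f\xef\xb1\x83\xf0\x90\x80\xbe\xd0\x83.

U+FA29F

Offset 0: leading byte 0xC2 = 11000010 → 2-byte char #1 = C2 8E.
Offset 2: leading byte 0xF0 = 11110000 → 4-byte char #2 = F0 90 8C 82.
Offset 6: leading byte 0xF1 = 11110001 → 4-byte char #3 = F1 B5 BC BF.
Offset 10: leading byte 0xDD = 11011101 → 2-byte char #4 = DD AA.
Offset 12: leading byte 0xCC = 11001100 → 2-byte char #5 = CC 8C.
Offset 14: leading byte 0xE1 = 11100001 → 3-byte char #6 = E1 9F BC.
Offset 17: leading byte 0xD0 = 11010000 → 2-byte char #7 = D0 9B.
Offset 19: leading byte 0xF3 = 11110011 → 4-byte char #8 = F3 BA 8A 9F.
Leading byte 0xF3 = 11110011 matches 11110xxx → 4-byte sequence.
Byte 1: 0xF3 = 11110011, payload 011 (3 bits).
Byte 2: 0xBA = 10111010 (10xxxxxx ✓), payload 111010.
Byte 3: 0x8A = 10001010 (10xxxxxx ✓), payload 001010.
Byte 4: 0x9F = 10011111 (10xxxxxx ✓), payload 011111.
Concatenate: 011111010001010011111 = 0xFA29F (21 bits → U+FA29F).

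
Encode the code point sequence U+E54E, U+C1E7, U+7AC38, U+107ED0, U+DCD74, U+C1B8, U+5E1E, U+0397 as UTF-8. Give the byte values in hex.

EE 95 8E EC 87 A7 F1 BA B0 B8 F4 87 BB 90 F3 9C B5 B4 EC 86 B8 E5 B8 9E CE 97

U+E54E: 3-byte form → EE 95 8E.
U+C1E7: 3-byte form → EC 87 A7.
U+7AC38: 4-byte form → F1 BA B0 B8.
U+107ED0: 4-byte form → F4 87 BB 90.
U+DCD74: 4-byte form → F3 9C B5 B4.
U+C1B8: 3-byte form → EC 86 B8.
U+5E1E: 3-byte form → E5 B8 9E.
U+0397: 2-byte form → CE 97.
Concatenated (26 bytes): EE 95 8E EC 87 A7 F1 BA B0 B8 F4 87 BB 90 F3 9C B5 B4 EC 86 B8 E5 B8 9E CE 97.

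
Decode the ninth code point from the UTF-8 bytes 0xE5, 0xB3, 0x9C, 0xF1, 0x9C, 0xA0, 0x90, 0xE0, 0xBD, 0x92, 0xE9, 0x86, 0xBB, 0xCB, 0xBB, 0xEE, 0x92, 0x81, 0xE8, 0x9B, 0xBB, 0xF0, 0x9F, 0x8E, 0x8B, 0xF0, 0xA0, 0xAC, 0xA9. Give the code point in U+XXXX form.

U+20B29

Offset 0: leading byte 0xE5 = 11100101 → 3-byte char #1 = E5 B3 9C.
Offset 3: leading byte 0xF1 = 11110001 → 4-byte char #2 = F1 9C A0 90.
Offset 7: leading byte 0xE0 = 11100000 → 3-byte char #3 = E0 BD 92.
Offset 10: leading byte 0xE9 = 11101001 → 3-byte char #4 = E9 86 BB.
Offset 13: leading byte 0xCB = 11001011 → 2-byte char #5 = CB BB.
Offset 15: leading byte 0xEE = 11101110 → 3-byte char #6 = EE 92 81.
Offset 18: leading byte 0xE8 = 11101000 → 3-byte char #7 = E8 9B BB.
Offset 21: leading byte 0xF0 = 11110000 → 4-byte char #8 = F0 9F 8E 8B.
Offset 25: leading byte 0xF0 = 11110000 → 4-byte char #9 = F0 A0 AC A9.
Leading byte 0xF0 = 11110000 matches 11110xxx → 4-byte sequence.
Byte 1: 0xF0 = 11110000, payload 000 (3 bits).
Byte 2: 0xA0 = 10100000 (10xxxxxx ✓), payload 100000.
Byte 3: 0xAC = 10101100 (10xxxxxx ✓), payload 101100.
Byte 4: 0xA9 = 10101001 (10xxxxxx ✓), payload 101001.
Concatenate: 000100000101100101001 = 0x20B29 (21 bits → U+20B29).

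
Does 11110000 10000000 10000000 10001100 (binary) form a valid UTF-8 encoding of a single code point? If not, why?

Leading byte 0xF0 = 11110000 → 4-byte form.
Continuation bytes all match 10xxxxxx. Payload decodes to 0xC.
But 0xC < 0x10000, the minimum for a 4-byte sequence — this is an overlong encoding.

invalid (overlong encoding)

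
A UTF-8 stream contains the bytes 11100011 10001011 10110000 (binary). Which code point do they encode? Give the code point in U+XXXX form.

U+32F0

Leading byte 0xE3 = 11100011 matches 1110xxxx → 3-byte sequence.
Byte 1: 0xE3 = 11100011, payload 0011 (4 bits).
Byte 2: 0x8B = 10001011 (10xxxxxx ✓), payload 001011.
Byte 3: 0xB0 = 10110000 (10xxxxxx ✓), payload 110000.
Concatenate: 0011001011110000 = 0x32F0 (16 bits → U+32F0).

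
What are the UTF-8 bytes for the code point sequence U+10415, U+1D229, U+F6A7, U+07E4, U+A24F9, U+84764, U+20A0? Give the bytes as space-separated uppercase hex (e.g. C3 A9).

F0 90 90 95 F0 9D 88 A9 EF 9A A7 DF A4 F2 A2 93 B9 F2 84 9D A4 E2 82 A0

U+10415: 4-byte form → F0 90 90 95.
U+1D229: 4-byte form → F0 9D 88 A9.
U+F6A7: 3-byte form → EF 9A A7.
U+07E4: 2-byte form → DF A4.
U+A24F9: 4-byte form → F2 A2 93 B9.
U+84764: 4-byte form → F2 84 9D A4.
U+20A0: 3-byte form → E2 82 A0.
Concatenated (24 bytes): F0 90 90 95 F0 9D 88 A9 EF 9A A7 DF A4 F2 A2 93 B9 F2 84 9D A4 E2 82 A0.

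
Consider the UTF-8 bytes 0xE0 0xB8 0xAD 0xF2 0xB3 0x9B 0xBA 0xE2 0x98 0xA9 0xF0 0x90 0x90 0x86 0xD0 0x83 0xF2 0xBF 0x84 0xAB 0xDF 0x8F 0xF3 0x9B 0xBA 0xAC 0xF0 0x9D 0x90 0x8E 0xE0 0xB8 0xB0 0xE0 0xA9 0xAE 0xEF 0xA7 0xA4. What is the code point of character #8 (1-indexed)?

Offset 0: leading byte 0xE0 = 11100000 → 3-byte char #1 = E0 B8 AD.
Offset 3: leading byte 0xF2 = 11110010 → 4-byte char #2 = F2 B3 9B BA.
Offset 7: leading byte 0xE2 = 11100010 → 3-byte char #3 = E2 98 A9.
Offset 10: leading byte 0xF0 = 11110000 → 4-byte char #4 = F0 90 90 86.
Offset 14: leading byte 0xD0 = 11010000 → 2-byte char #5 = D0 83.
Offset 16: leading byte 0xF2 = 11110010 → 4-byte char #6 = F2 BF 84 AB.
Offset 20: leading byte 0xDF = 11011111 → 2-byte char #7 = DF 8F.
Offset 22: leading byte 0xF3 = 11110011 → 4-byte char #8 = F3 9B BA AC.
Leading byte 0xF3 = 11110011 matches 11110xxx → 4-byte sequence.
Byte 1: 0xF3 = 11110011, payload 011 (3 bits).
Byte 2: 0x9B = 10011011 (10xxxxxx ✓), payload 011011.
Byte 3: 0xBA = 10111010 (10xxxxxx ✓), payload 111010.
Byte 4: 0xAC = 10101100 (10xxxxxx ✓), payload 101100.
Concatenate: 011011011111010101100 = 0xDBEAC (21 bits → U+DBEAC).

U+DBEAC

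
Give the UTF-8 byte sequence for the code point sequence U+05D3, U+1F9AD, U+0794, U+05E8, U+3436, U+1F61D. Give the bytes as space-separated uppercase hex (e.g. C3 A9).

D7 93 F0 9F A6 AD DE 94 D7 A8 E3 90 B6 F0 9F 98 9D

U+05D3: 2-byte form → D7 93.
U+1F9AD: 4-byte form → F0 9F A6 AD.
U+0794: 2-byte form → DE 94.
U+05E8: 2-byte form → D7 A8.
U+3436: 3-byte form → E3 90 B6.
U+1F61D: 4-byte form → F0 9F 98 9D.
Concatenated (17 bytes): D7 93 F0 9F A6 AD DE 94 D7 A8 E3 90 B6 F0 9F 98 9D.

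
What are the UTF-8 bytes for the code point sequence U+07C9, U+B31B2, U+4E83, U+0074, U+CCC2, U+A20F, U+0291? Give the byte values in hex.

DF 89 F2 B3 86 B2 E4 BA 83 74 EC B3 82 EA 88 8F CA 91

U+07C9: 2-byte form → DF 89.
U+B31B2: 4-byte form → F2 B3 86 B2.
U+4E83: 3-byte form → E4 BA 83.
U+0074: 1-byte form → 74.
U+CCC2: 3-byte form → EC B3 82.
U+A20F: 3-byte form → EA 88 8F.
U+0291: 2-byte form → CA 91.
Concatenated (18 bytes): DF 89 F2 B3 86 B2 E4 BA 83 74 EC B3 82 EA 88 8F CA 91.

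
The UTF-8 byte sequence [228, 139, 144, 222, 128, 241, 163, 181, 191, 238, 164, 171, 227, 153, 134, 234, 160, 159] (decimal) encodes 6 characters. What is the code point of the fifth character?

U+3646

Offset 0: leading byte 0xE4 = 11100100 → 3-byte char #1 = E4 8B 90.
Offset 3: leading byte 0xDE = 11011110 → 2-byte char #2 = DE 80.
Offset 5: leading byte 0xF1 = 11110001 → 4-byte char #3 = F1 A3 B5 BF.
Offset 9: leading byte 0xEE = 11101110 → 3-byte char #4 = EE A4 AB.
Offset 12: leading byte 0xE3 = 11100011 → 3-byte char #5 = E3 99 86.
Leading byte 0xE3 = 11100011 matches 1110xxxx → 3-byte sequence.
Byte 1: 0xE3 = 11100011, payload 0011 (4 bits).
Byte 2: 0x99 = 10011001 (10xxxxxx ✓), payload 011001.
Byte 3: 0x86 = 10000110 (10xxxxxx ✓), payload 000110.
Concatenate: 0011011001000110 = 0x3646 (16 bits → U+3646).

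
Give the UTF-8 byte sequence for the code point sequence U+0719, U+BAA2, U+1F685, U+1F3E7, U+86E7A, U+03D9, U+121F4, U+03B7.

U+0719: 2-byte form → DC 99.
U+BAA2: 3-byte form → EB AA A2.
U+1F685: 4-byte form → F0 9F 9A 85.
U+1F3E7: 4-byte form → F0 9F 8F A7.
U+86E7A: 4-byte form → F2 86 B9 BA.
U+03D9: 2-byte form → CF 99.
U+121F4: 4-byte form → F0 92 87 B4.
U+03B7: 2-byte form → CE B7.
Concatenated (25 bytes): DC 99 EB AA A2 F0 9F 9A 85 F0 9F 8F A7 F2 86 B9 BA CF 99 F0 92 87 B4 CE B7.

DC 99 EB AA A2 F0 9F 9A 85 F0 9F 8F A7 F2 86 B9 BA CF 99 F0 92 87 B4 CE B7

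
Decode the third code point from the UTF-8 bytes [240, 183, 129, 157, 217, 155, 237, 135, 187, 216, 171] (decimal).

U+D1FB

Offset 0: leading byte 0xF0 = 11110000 → 4-byte char #1 = F0 B7 81 9D.
Offset 4: leading byte 0xD9 = 11011001 → 2-byte char #2 = D9 9B.
Offset 6: leading byte 0xED = 11101101 → 3-byte char #3 = ED 87 BB.
Leading byte 0xED = 11101101 matches 1110xxxx → 3-byte sequence.
Byte 1: 0xED = 11101101, payload 1101 (4 bits).
Byte 2: 0x87 = 10000111 (10xxxxxx ✓), payload 000111.
Byte 3: 0xBB = 10111011 (10xxxxxx ✓), payload 111011.
Concatenate: 1101000111111011 = 0xD1FB (16 bits → U+D1FB).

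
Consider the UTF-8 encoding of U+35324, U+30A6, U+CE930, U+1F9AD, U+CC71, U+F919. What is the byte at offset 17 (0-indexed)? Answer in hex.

U+35324 → 4-byte form F0 B5 8C A4 at offsets 0–3.
U+30A6 → 3-byte form E3 82 A6 at offsets 4–6.
U+CE930 → 4-byte form F3 8E A4 B0 at offsets 7–10.
U+1F9AD → 4-byte form F0 9F A6 AD at offsets 11–14.
U+CC71 → 3-byte form EC B1 B1 at offsets 15–17.
Offset 17 falls in char 5's range; it's byte 3 of EC B1 B1 = 0xB1.

0xB1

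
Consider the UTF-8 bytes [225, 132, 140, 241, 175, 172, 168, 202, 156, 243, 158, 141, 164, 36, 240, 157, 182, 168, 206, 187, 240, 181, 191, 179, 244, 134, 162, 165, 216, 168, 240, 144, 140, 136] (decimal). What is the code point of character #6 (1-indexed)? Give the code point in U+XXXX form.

U+1DDA8

Offset 0: leading byte 0xE1 = 11100001 → 3-byte char #1 = E1 84 8C.
Offset 3: leading byte 0xF1 = 11110001 → 4-byte char #2 = F1 AF AC A8.
Offset 7: leading byte 0xCA = 11001010 → 2-byte char #3 = CA 9C.
Offset 9: leading byte 0xF3 = 11110011 → 4-byte char #4 = F3 9E 8D A4.
Offset 13: leading byte 0x24 = 00100100 → 1-byte char #5 = 24.
Offset 14: leading byte 0xF0 = 11110000 → 4-byte char #6 = F0 9D B6 A8.
Leading byte 0xF0 = 11110000 matches 11110xxx → 4-byte sequence.
Byte 1: 0xF0 = 11110000, payload 000 (3 bits).
Byte 2: 0x9D = 10011101 (10xxxxxx ✓), payload 011101.
Byte 3: 0xB6 = 10110110 (10xxxxxx ✓), payload 110110.
Byte 4: 0xA8 = 10101000 (10xxxxxx ✓), payload 101000.
Concatenate: 000011101110110101000 = 0x1DDA8 (21 bits → U+1DDA8).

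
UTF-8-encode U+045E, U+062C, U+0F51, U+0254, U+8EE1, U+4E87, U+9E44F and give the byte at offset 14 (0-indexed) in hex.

U+045E → 2-byte form D1 9E at offsets 0–1.
U+062C → 2-byte form D8 AC at offsets 2–3.
U+0F51 → 3-byte form E0 BD 91 at offsets 4–6.
U+0254 → 2-byte form C9 94 at offsets 7–8.
U+8EE1 → 3-byte form E8 BB A1 at offsets 9–11.
U+4E87 → 3-byte form E4 BA 87 at offsets 12–14.
Offset 14 falls in char 6's range; it's byte 3 of E4 BA 87 = 0x87.

0x87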